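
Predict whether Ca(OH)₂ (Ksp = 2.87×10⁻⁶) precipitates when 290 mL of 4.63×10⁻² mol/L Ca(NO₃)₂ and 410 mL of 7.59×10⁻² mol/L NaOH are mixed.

After mixing, V = 290 mL + 410 mL = 700 mL.
[Ca²⁺] = (4.63×10⁻²)(290)/700 = 1.92×10⁻² mol/L
[OH⁻] = (7.59×10⁻²)(410)/700 = 4.45×10⁻² mol/L
Q = [Ca²⁺][OH⁻]^2 = 3.79×10⁻⁵
Because Q > Ksp (3.79×10⁻⁵ vs 2.87×10⁻⁶), a precipitate of Ca(OH)₂ forms.

Yes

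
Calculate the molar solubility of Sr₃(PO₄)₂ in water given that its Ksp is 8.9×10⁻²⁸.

1.5×10⁻⁶ M

Sr₃(PO₄)₂(s) ⇌ 3 Sr²⁺(aq) + 2 PO₄³⁻(aq)
With molar solubility s: [Sr²⁺] = 3s, [PO₄³⁻] = 2s.
Ksp = [Sr²⁺]^3[PO₄³⁻]^2 = (3s)^3 · (2s)^2 = 108s^5
108s^5 = 8.9×10⁻²⁸  ⇒  s^5 = 8.2×10⁻³⁰
Taking the 5th root, s = 1.5×10⁻⁶ mol/L.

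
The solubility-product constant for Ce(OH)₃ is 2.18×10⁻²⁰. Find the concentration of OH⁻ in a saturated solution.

1.60×10⁻⁵ M

Ce(OH)₃(s) ⇌ Ce³⁺(aq) + 3 OH⁻(aq)
Let s be the molar solubility. Then [Ce³⁺] = s and [OH⁻] = 3s.
Ksp = [Ce³⁺][OH⁻]^3 = s · (3s)^3 = 27s^4 = 2.18×10⁻²⁰
s = 5.33×10⁻⁶ M
[OH⁻] = 3s = 1.60×10⁻⁵ M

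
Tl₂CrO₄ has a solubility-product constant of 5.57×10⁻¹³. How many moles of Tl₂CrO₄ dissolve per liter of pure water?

5.18×10⁻⁵ M

Tl₂CrO₄(s) ⇌ 2 Tl⁺(aq) + CrO₄²⁻(aq)
If s mol/L of Tl₂CrO₄ dissolves, [Tl⁺] = 2s and [CrO₄²⁻] = s.
Ksp = [Tl⁺]^2[CrO₄²⁻] = (2s)^2 · s = 4s^3
4s^3 = 5.57×10⁻¹³  ⇒  s^3 = 1.39×10⁻¹³
Taking the 3rd root, s = 5.18×10⁻⁵ mol/L.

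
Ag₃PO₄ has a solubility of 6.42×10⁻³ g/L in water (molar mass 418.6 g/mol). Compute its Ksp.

s = (6.42×10⁻³ g L⁻¹)/(418.6 g mol⁻¹) = 1.5337×10⁻⁵ M
Ag₃PO₄(s) ⇌ 3 Ag⁺(aq) + PO₄³⁻(aq)
For each mole of Ag₃PO₄ that dissolves per liter, [Ag⁺] = 3s and [PO₄³⁻] = s; let s denote this solubility.
Ksp = [Ag⁺]^3[PO₄³⁻] = (3s)^3 · s = 27s^4
Ksp = 27 × (1.5337×10⁻⁵)^4 = 1.49×10⁻¹⁸

Ksp = 1.49×10⁻¹⁸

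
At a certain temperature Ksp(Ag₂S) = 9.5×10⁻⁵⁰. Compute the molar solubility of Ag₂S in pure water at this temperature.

Ag₂S(s) ⇌ 2 Ag⁺(aq) + S²⁻(aq)
With molar solubility s: [Ag⁺] = 2s, [S²⁻] = s.
Ksp = [Ag⁺]^2[S²⁻] = (2s)^2 · s = 4s^3
4s^3 = 9.5×10⁻⁵⁰  ⇒  s^3 = 2.4×10⁻⁵⁰
s = 2.9×10⁻¹⁷ mol L⁻¹

2.9×10⁻¹⁷ M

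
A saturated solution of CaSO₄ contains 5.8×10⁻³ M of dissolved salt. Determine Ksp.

Ksp = 3.4×10⁻⁵

CaSO₄(s) ⇌ Ca²⁺(aq) + SO₄²⁻(aq)
Call the molar solubility s, so that [Ca²⁺] = s and [SO₄²⁻] = s.
Ksp = [Ca²⁺][SO₄²⁻] = s · s = s^2
Ksp = (5.8×10⁻³)^2 = 3.4×10⁻⁵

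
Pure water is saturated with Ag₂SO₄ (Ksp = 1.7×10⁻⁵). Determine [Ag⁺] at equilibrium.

Ag₂SO₄(s) ⇌ 2 Ag⁺(aq) + SO₄²⁻(aq)
With molar solubility s: [Ag⁺] = 2s, [SO₄²⁻] = s.
Ksp = [Ag⁺]^2[SO₄²⁻] = (2s)^2 · s = 4s^3 = 1.7×10⁻⁵
s = 1.6×10⁻² M
[Ag⁺] = 2s = 3.2×10⁻² M

3.2×10⁻² M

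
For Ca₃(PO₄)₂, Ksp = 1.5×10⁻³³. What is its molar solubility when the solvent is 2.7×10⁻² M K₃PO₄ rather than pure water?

Ca₃(PO₄)₂(s) ⇌ 3 Ca²⁺(aq) + 2 PO₄³⁻(aq)
PO₄³⁻ is already present at 2.7×10⁻² M. If s mol/L of Ca₃(PO₄)₂ dissolves, [Ca²⁺] = 3s while [PO₄³⁻] ≈ 2.7×10⁻² M.
Ksp = [Ca²⁺]^3[PO₄³⁻]^2 = (3s)^3(2.7×10⁻²)^2
(3s)^3 = 1.5×10⁻³³ / (2.7×10⁻²)^2 = 2.1×10⁻³⁰
s = 4.2×10⁻¹¹ M

4.2×10⁻¹¹ M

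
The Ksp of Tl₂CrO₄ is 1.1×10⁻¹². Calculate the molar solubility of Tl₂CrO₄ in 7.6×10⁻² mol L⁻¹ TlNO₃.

1.9×10⁻¹⁰ M

Tl₂CrO₄(s) ⇌ 2 Tl⁺(aq) + CrO₄²⁻(aq)
With Tl⁺ already at 7.6×10⁻² mol L⁻¹ and s small, take [Tl⁺] ≈ 7.6×10⁻² mol L⁻¹ and [CrO₄²⁻] = s.
Ksp = [Tl⁺]^2[CrO₄²⁻] = (7.6×10⁻²)^2s
s = 1.1×10⁻¹² / (7.6×10⁻²)^2 = 1.9×10⁻¹⁰
s = 1.9×10⁻¹⁰ mol L⁻¹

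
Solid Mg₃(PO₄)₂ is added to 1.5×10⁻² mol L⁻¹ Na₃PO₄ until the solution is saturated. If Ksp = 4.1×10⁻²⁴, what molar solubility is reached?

8.8×10⁻⁸ M

Mg₃(PO₄)₂(s) ⇌ 3 Mg²⁺(aq) + 2 PO₄³⁻(aq)
Let s be the solubility of Mg₃(PO₄)₂ here. The common ion gives [PO₄³⁻] ≈ 1.5×10⁻² mol L⁻¹, and [Mg²⁺] = 3s.
Ksp = [Mg²⁺]^3[PO₄³⁻]^2 = (3s)^3(1.5×10⁻²)^2
(3s)^3 = 4.1×10⁻²⁴ / (1.5×10⁻²)^2 = 1.8×10⁻²⁰
s = 8.8×10⁻⁸ mol L⁻¹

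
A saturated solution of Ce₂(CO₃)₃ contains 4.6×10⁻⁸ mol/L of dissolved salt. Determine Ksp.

Ce₂(CO₃)₃(s) ⇌ 2 Ce³⁺(aq) + 3 CO₃²⁻(aq)
Call the molar solubility s, so that [Ce³⁺] = 2s and [CO₃²⁻] = 3s.
Ksp = [Ce³⁺]^2[CO₃²⁻]^3 = (2s)^2 · (3s)^3 = 108s^5
Ksp = 108 × (4.6×10⁻⁸)^5 = 2.2×10⁻³⁵

Ksp = 2.2×10⁻³⁵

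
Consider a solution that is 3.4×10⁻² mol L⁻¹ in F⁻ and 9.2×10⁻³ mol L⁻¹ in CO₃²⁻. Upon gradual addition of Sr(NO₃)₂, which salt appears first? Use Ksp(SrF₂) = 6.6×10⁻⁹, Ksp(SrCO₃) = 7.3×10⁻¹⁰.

SrCO₃

A salt starts to precipitate once the ion product Q reaches its Ksp.
For SrF₂: [Sr²⁺] = (Ksp/[F⁻]^2) = 5.7×10⁻⁶ mol L⁻¹
For SrCO₃: [Sr²⁺] = (Ksp/[CO₃²⁻]) = 7.9×10⁻⁸ mol L⁻¹
Since SrCO₃ needs less Sr²⁺ to reach saturation, it precipitates first.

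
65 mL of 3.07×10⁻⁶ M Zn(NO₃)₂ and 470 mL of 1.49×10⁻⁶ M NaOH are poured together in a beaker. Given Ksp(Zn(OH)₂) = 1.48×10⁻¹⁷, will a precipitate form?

No

The combined volume is 535 mL.
[Zn²⁺] = (3.07×10⁻⁶)(65)/535 = 3.73×10⁻⁷ M
[OH⁻] = (1.49×10⁻⁶)(470)/535 = 1.31×10⁻⁶ M
Q = [Zn²⁺][OH⁻]^2 = 6.39×10⁻¹⁹
Q < Ksp (6.39×10⁻¹⁹ vs 1.48×10⁻¹⁷); the solution remains unsaturated and no precipitate forms.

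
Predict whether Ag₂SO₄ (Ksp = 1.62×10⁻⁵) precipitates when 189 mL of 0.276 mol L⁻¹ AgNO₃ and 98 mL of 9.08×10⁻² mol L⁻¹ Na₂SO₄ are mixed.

Yes

After mixing, V = 189 mL + 98 mL = 287 mL.
[Ag⁺] = (0.276)(189)/287 = 0.182 mol L⁻¹
[SO₄²⁻] = (9.08×10⁻²)(98)/287 = 3.10×10⁻² mol L⁻¹
Q = [Ag⁺]^2[SO₄²⁻] = 1.02×10⁻³
Because Q > Ksp (1.02×10⁻³ vs 1.62×10⁻⁵), a precipitate of Ag₂SO₄ forms.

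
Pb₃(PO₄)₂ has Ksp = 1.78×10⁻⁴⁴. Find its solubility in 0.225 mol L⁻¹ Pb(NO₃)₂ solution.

Pb₃(PO₄)₂(s) ⇌ 3 Pb²⁺(aq) + 2 PO₄³⁻(aq)
Pb²⁺ is already present at 0.225 mol L⁻¹. If s mol/L of Pb₃(PO₄)₂ dissolves, [PO₄³⁻] = 2s while [Pb²⁺] ≈ 0.225 mol L⁻¹.
Ksp = [Pb²⁺]^3[PO₄³⁻]^2 = (0.225)^3(2s)^2
(2s)^2 = 1.78×10⁻⁴⁴ / (0.225)^3 = 1.56×10⁻⁴²
s = 6.25×10⁻²² mol L⁻¹

6.25×10⁻²² M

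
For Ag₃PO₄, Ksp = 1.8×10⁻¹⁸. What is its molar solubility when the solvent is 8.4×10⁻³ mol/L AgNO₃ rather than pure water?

3.0×10⁻¹² M

Ag₃PO₄(s) ⇌ 3 Ag⁺(aq) + PO₄³⁻(aq)
Let s be the solubility of Ag₃PO₄ here. The common ion gives [Ag⁺] ≈ 8.4×10⁻³ mol/L, and [PO₄³⁻] = s.
Ksp = [Ag⁺]^3[PO₄³⁻] = (8.4×10⁻³)^3s
s = 1.8×10⁻¹⁸ / (8.4×10⁻³)^3 = 3.0×10⁻¹²
s = 3.0×10⁻¹² mol/L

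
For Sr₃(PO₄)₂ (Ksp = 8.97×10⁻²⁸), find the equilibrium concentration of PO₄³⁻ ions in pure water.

Sr₃(PO₄)₂(s) ⇌ 3 Sr²⁺(aq) + 2 PO₄³⁻(aq)
If s mol/L of Sr₃(PO₄)₂ dissolves, [Sr²⁺] = 3s and [PO₄³⁻] = 2s.
Ksp = [Sr²⁺]^3[PO₄³⁻]^2 = (3s)^3 · (2s)^2 = 108s^5 = 8.97×10⁻²⁸
s = 1.53×10⁻⁶ mol/L
[PO₄³⁻] = 2s = 3.05×10⁻⁶ mol/L

3.05×10⁻⁶ M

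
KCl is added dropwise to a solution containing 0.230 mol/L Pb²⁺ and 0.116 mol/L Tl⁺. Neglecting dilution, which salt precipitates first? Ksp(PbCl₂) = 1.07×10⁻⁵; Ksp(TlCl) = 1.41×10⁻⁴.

TlCl

The threshold for precipitation is Q = Ksp.
For PbCl₂: [Cl⁻] = (Ksp/[Pb²⁺])^(1/2) = 6.82×10⁻³ mol/L
For TlCl: [Cl⁻] = (Ksp/[Tl⁺]) = 1.22×10⁻³ mol/L
The smaller threshold [Cl⁻] is reached first, so TlCl precipitates first.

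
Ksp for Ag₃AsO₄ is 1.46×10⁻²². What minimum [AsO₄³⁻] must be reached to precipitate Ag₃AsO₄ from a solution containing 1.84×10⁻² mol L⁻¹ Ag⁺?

2.34×10⁻¹⁷ M

Each salt precipitates once Q = Ksp for that salt.
Ag₃AsO₄(s) ⇌ 3 Ag⁺(aq) + AsO₄³⁻(aq)
Ksp = [Ag⁺]^3[AsO₄³⁻] = [AsO₄³⁻](1.84×10⁻²)^3
[AsO₄³⁻] = 1.46×10⁻²² / (1.84×10⁻²)^3 = 2.34×10⁻¹⁷
[AsO₄³⁻] = 2.34×10⁻¹⁷ mol L⁻¹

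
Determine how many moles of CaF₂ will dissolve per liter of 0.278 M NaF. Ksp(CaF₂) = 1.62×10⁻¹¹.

2.10×10⁻¹⁰ M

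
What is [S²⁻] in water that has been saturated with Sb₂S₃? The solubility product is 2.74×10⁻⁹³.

3.61×10⁻¹⁹ M

Sb₂S₃(s) ⇌ 2 Sb³⁺(aq) + 3 S²⁻(aq)
With molar solubility s: [Sb³⁺] = 2s, [S²⁻] = 3s.
Ksp = [Sb³⁺]^2[S²⁻]^3 = (2s)^2 · (3s)^3 = 108s^5 = 2.74×10⁻⁹³
s = 1.20×10⁻¹⁹ mol/L
[S²⁻] = 3s = 3.61×10⁻¹⁹ mol/L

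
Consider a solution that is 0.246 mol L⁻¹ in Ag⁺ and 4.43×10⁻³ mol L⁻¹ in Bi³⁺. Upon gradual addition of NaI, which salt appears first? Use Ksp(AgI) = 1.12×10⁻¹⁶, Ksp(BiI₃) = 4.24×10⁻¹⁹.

Each salt precipitates once Q = Ksp for that salt.
For AgI: [I⁻] = (Ksp/[Ag⁺]) = 4.55×10⁻¹⁶ mol L⁻¹
For BiI₃: [I⁻] = (Ksp/[Bi³⁺])^(1/3) = 4.57×10⁻⁶ mol L⁻¹
AgI requires the lower [I⁻], so it precipitates first.

AgI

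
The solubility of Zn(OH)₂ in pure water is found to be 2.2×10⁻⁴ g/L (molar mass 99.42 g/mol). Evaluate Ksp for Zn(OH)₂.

Molar solubility s = (2.2×10⁻⁴ g/L) / (99.42 g/mol) = 2.213×10⁻⁶ mol/L
Zn(OH)₂(s) ⇌ Zn²⁺(aq) + 2 OH⁻(aq)
Let s be the molar solubility. Then [Zn²⁺] = s and [OH⁻] = 2s.
Ksp = [Zn²⁺][OH⁻]^2 = s · (2s)^2 = 4s^3
Ksp = 4 × (2.213×10⁻⁶)^3 = 4.3×10⁻¹⁷

Ksp = 4.3×10⁻¹⁷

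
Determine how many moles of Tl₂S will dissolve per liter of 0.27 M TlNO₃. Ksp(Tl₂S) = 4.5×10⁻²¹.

Tl₂S(s) ⇌ 2 Tl⁺(aq) + S²⁻(aq)
With Tl⁺ already at 0.27 M and s small, take [Tl⁺] ≈ 0.27 M and [S²⁻] = s.
Ksp = [Tl⁺]^2[S²⁻] = (0.27)^2s
s = 4.5×10⁻²¹ / (0.27)^2 = 6.2×10⁻²⁰
s = 6.2×10⁻²⁰ M

6.2×10⁻²⁰ M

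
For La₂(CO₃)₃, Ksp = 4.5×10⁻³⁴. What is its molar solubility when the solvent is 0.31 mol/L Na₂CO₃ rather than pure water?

La₂(CO₃)₃(s) ⇌ 2 La³⁺(aq) + 3 CO₃²⁻(aq)
CO₃²⁻ is already present at 0.31 mol/L. If s mol/L of La₂(CO₃)₃ dissolves, [La³⁺] = 2s while [CO₃²⁻] ≈ 0.31 mol/L.
Ksp = [La³⁺]^2[CO₃²⁻]^3 = (2s)^2(0.31)^3
(2s)^2 = 4.5×10⁻³⁴ / (0.31)^3 = 1.5×10⁻³²
s = 6.1×10⁻¹⁷ mol/L

6.1×10⁻¹⁷ M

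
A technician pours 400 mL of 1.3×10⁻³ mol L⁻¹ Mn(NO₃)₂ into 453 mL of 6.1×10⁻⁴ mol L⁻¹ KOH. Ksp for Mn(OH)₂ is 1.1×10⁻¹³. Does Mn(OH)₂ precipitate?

After mixing, V = 400 mL + 453 mL = 853 mL.
[Mn²⁺] = (1.3×10⁻³)(400)/853 = 6.1×10⁻⁴ mol L⁻¹
[OH⁻] = (6.1×10⁻⁴)(453)/853 = 3.2×10⁻⁴ mol L⁻¹
Q = [Mn²⁺][OH⁻]^2 = 6.4×10⁻¹¹
Because Q > Ksp (6.4×10⁻¹¹ vs 1.1×10⁻¹³), a precipitate of Mn(OH)₂ forms.

Yes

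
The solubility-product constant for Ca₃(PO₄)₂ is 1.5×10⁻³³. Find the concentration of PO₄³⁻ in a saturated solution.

Ca₃(PO₄)₂(s) ⇌ 3 Ca²⁺(aq) + 2 PO₄³⁻(aq)
Let s be the molar solubility. Then [Ca²⁺] = 3s and [PO₄³⁻] = 2s.
Ksp = [Ca²⁺]^3[PO₄³⁻]^2 = (3s)^3 · (2s)^2 = 108s^5 = 1.5×10⁻³³
s = 1.1×10⁻⁷ mol/L
[PO₄³⁻] = 2s = 2.1×10⁻⁷ mol/L

2.1×10⁻⁷ M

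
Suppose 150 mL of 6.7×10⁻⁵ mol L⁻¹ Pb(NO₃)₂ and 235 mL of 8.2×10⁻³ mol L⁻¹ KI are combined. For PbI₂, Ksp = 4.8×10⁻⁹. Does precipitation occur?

No

After mixing, V = 150 mL + 235 mL = 385 mL.
[Pb²⁺] = (6.7×10⁻⁵)(150)/385 = 2.6×10⁻⁵ mol L⁻¹
[I⁻] = (8.2×10⁻³)(235)/385 = 5.0×10⁻³ mol L⁻¹
Q = [Pb²⁺][I⁻]^2 = 6.5×10⁻¹⁰
Since Q (6.5×10⁻¹⁰) is less than Ksp (4.8×10⁻⁹), no PbI₂ precipitates.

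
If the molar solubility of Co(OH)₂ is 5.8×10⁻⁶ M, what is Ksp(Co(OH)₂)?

Ksp = 7.8×10⁻¹⁶

Co(OH)₂(s) ⇌ Co²⁺(aq) + 2 OH⁻(aq)
With molar solubility s: [Co²⁺] = s, [OH⁻] = 2s.
Ksp = [Co²⁺][OH⁻]^2 = s · (2s)^2 = 4s^3
Ksp = 4 × (5.8×10⁻⁶)^3 = 7.8×10⁻¹⁶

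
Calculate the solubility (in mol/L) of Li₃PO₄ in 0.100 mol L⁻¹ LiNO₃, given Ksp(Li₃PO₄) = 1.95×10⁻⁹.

1.95×10⁻⁶ M

Li₃PO₄(s) ⇌ 3 Li⁺(aq) + PO₄³⁻(aq)
Let s be the solubility of Li₃PO₄ here. The common ion gives [Li⁺] ≈ 0.100 mol L⁻¹, and [PO₄³⁻] = s.
Ksp = [Li⁺]^3[PO₄³⁻] = (0.100)^3s
s = 1.95×10⁻⁹ / (0.100)^3 = 1.95×10⁻⁶
s = 1.95×10⁻⁶ mol L⁻¹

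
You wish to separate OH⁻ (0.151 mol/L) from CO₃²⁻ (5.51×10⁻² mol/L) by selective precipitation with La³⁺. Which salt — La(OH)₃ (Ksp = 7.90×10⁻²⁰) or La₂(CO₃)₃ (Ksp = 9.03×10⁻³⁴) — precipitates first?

La(OH)₃

A salt starts to precipitate once the ion product Q reaches its Ksp.
For La(OH)₃: [La³⁺] = (Ksp/[OH⁻]^3) = 2.29×10⁻¹⁷ mol/L
For La₂(CO₃)₃: [La³⁺] = (Ksp/[CO₃²⁻]^3)^(1/2) = 2.32×10⁻¹⁵ mol/L
The smaller threshold [La³⁺] is reached first, so La(OH)₃ precipitates first.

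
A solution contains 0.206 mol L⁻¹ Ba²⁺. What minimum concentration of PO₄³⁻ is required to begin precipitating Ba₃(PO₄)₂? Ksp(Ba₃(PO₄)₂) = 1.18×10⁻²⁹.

3.67×10⁻¹⁴ M

Each salt precipitates once Q = Ksp for that salt.
Ba₃(PO₄)₂(s) ⇌ 3 Ba²⁺(aq) + 2 PO₄³⁻(aq)
Ksp = [Ba²⁺]^3[PO₄³⁻]^2 = [PO₄³⁻]^2(0.206)^3
[PO₄³⁻]^2 = 1.18×10⁻²⁹ / (0.206)^3 = 1.35×10⁻²⁷
[PO₄³⁻] = 3.67×10⁻¹⁴ mol L⁻¹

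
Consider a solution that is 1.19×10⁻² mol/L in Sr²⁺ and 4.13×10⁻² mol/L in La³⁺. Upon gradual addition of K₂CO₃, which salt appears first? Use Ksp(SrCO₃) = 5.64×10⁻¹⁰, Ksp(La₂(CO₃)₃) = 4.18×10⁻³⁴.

Precipitation of each salt begins when its ion product equals Ksp.
For SrCO₃: [CO₃²⁻] = (Ksp/[Sr²⁺]) = 4.74×10⁻⁸ mol/L
For La₂(CO₃)₃: [CO₃²⁻] = (Ksp/[La³⁺]^2)^(1/3) = 6.26×10⁻¹¹ mol/L
La₂(CO₃)₃ requires the lower [CO₃²⁻], so it precipitates first.

La₂(CO₃)₃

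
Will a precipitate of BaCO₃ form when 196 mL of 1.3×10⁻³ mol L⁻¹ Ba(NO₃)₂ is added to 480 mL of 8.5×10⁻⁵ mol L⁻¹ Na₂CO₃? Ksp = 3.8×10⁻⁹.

Total volume after mixing = 196 + 480 = 676 mL.
[Ba²⁺] = (1.3×10⁻³)(196)/676 = 3.8×10⁻⁴ mol L⁻¹
[CO₃²⁻] = (8.5×10⁻⁵)(480)/676 = 6.0×10⁻⁵ mol L⁻¹
Q = [Ba²⁺][CO₃²⁻] = 2.3×10⁻⁸
Since Q (2.3×10⁻⁸) exceeds Ksp (3.8×10⁻⁹), BaCO₃ will precipitate.

Yes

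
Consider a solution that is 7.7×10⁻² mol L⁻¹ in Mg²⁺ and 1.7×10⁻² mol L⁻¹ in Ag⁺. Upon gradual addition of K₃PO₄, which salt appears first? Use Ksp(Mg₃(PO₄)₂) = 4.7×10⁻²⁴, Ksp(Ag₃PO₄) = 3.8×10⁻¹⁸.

Ag₃PO₄

Precipitation begins when Q = Ksp.
For Mg₃(PO₄)₂: [PO₄³⁻] = (Ksp/[Mg²⁺]^3)^(1/2) = 1.0×10⁻¹⁰ mol L⁻¹
For Ag₃PO₄: [PO₄³⁻] = (Ksp/[Ag⁺]^3) = 7.7×10⁻¹³ mol L⁻¹
Ag₃PO₄ requires the lower [PO₄³⁻], so it precipitates first.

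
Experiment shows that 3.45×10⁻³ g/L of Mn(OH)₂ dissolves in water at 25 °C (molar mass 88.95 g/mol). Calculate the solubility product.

s = (3.45×10⁻³ g L⁻¹)/(88.95 g mol⁻¹) = 3.8786×10⁻⁵ M
Mn(OH)₂(s) ⇌ Mn²⁺(aq) + 2 OH⁻(aq)
With molar solubility s: [Mn²⁺] = s, [OH⁻] = 2s.
Ksp = [Mn²⁺][OH⁻]^2 = s · (2s)^2 = 4s^3
Ksp = 4 × (3.8786×10⁻⁵)^3 = 2.33×10⁻¹³

Ksp = 2.33×10⁻¹³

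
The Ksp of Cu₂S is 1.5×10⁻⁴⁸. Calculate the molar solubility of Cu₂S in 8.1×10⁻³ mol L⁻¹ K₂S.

6.8×10⁻²⁴ M

Cu₂S(s) ⇌ 2 Cu⁺(aq) + S²⁻(aq)
The solution already contains S²⁻ at 8.1×10⁻³ mol L⁻¹. Let s be the molar solubility of Cu₂S.
[S²⁻] ≈ 8.1×10⁻³ mol L⁻¹ (common ion dominates); [Cu⁺] = 2s.
Ksp = [Cu⁺]^2[S²⁻] = (2s)^2(8.1×10⁻³)
(2s)^2 = 1.5×10⁻⁴⁸ / (8.1×10⁻³) = 1.9×10⁻⁴⁶
s = 6.8×10⁻²⁴ mol L⁻¹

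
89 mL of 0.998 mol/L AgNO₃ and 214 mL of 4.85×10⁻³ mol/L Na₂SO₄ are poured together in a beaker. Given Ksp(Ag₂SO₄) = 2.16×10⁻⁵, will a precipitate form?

Yes

The combined volume is 303 mL.
[Ag⁺] = (0.998)(89)/303 = 0.293 mol/L
[SO₄²⁻] = (4.85×10⁻³)(214)/303 = 3.43×10⁻³ mol/L
Q = [Ag⁺]^2[SO₄²⁻] = 2.94×10⁻⁴
Because Q > Ksp (2.94×10⁻⁴ vs 2.16×10⁻⁵), a precipitate of Ag₂SO₄ forms.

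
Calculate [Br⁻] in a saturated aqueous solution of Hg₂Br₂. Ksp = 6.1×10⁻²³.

Hg₂Br₂(s) ⇌ Hg₂²⁺(aq) + 2 Br⁻(aq)
With molar solubility s: [Hg₂²⁺] = s, [Br⁻] = 2s.
Ksp = [Hg₂²⁺][Br⁻]^2 = s · (2s)^2 = 4s^3 = 6.1×10⁻²³
s = 2.5×10⁻⁸ mol/L
[Br⁻] = 2s = 5.0×10⁻⁸ mol/L

5.0×10⁻⁸ M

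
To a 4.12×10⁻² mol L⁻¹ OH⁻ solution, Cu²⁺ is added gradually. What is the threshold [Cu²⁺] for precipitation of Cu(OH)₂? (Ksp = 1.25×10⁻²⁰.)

7.36×10⁻¹⁸ M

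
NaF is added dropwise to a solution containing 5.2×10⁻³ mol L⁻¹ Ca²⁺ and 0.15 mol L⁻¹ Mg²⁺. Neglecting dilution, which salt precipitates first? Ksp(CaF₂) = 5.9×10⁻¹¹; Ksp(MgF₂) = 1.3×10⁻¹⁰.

Precipitation of each salt begins when its ion product equals Ksp.
For CaF₂: [F⁻] = (Ksp/[Ca²⁺])^(1/2) = 1.1×10⁻⁴ mol L⁻¹
For MgF₂: [F⁻] = (Ksp/[Mg²⁺])^(1/2) = 2.9×10⁻⁵ mol L⁻¹
The smaller threshold [F⁻] is reached first, so MgF₂ precipitates first.

MgF₂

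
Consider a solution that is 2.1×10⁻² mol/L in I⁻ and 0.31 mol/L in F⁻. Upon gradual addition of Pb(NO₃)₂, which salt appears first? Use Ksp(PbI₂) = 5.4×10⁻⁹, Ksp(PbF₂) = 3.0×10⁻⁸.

PbF₂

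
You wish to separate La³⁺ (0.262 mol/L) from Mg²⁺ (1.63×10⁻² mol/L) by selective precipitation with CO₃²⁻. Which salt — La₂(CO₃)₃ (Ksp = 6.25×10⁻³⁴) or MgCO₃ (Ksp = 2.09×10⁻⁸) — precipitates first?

La₂(CO₃)₃

Precipitation of each salt begins when its ion product equals Ksp.
For La₂(CO₃)₃: [CO₃²⁻] = (Ksp/[La³⁺]^2)^(1/3) = 2.09×10⁻¹¹ mol/L
For MgCO₃: [CO₃²⁻] = (Ksp/[Mg²⁺]) = 1.28×10⁻⁶ mol/L
La₂(CO₃)₃ requires the lower [CO₃²⁻], so it precipitates first.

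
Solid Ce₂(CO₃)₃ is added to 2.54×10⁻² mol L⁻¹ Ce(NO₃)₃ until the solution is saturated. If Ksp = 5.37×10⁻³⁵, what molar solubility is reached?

Ce₂(CO₃)₃(s) ⇌ 2 Ce³⁺(aq) + 3 CO₃²⁻(aq)
Ce³⁺ is already present at 2.54×10⁻² mol L⁻¹. If s mol/L of Ce₂(CO₃)₃ dissolves, [CO₃²⁻] = 3s while [Ce³⁺] ≈ 2.54×10⁻² mol L⁻¹.
Ksp = [Ce³⁺]^2[CO₃²⁻]^3 = (2.54×10⁻²)^2(3s)^3
(3s)^3 = 5.37×10⁻³⁵ / (2.54×10⁻²)^2 = 8.32×10⁻³²
s = 1.46×10⁻¹¹ mol L⁻¹

1.46×10⁻¹¹ M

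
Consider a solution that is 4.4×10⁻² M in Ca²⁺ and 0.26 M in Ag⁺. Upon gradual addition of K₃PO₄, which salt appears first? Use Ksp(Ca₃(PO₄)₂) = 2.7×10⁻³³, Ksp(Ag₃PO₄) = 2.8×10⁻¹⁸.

Precipitation of each salt begins when its ion product equals Ksp.
For Ca₃(PO₄)₂: [PO₄³⁻] = (Ksp/[Ca²⁺]^3)^(1/2) = 5.6×10⁻¹⁵ M
For Ag₃PO₄: [PO₄³⁻] = (Ksp/[Ag⁺]^3) = 1.6×10⁻¹⁶ M
The smaller threshold [PO₄³⁻] is reached first, so Ag₃PO₄ precipitates first.

Ag₃PO₄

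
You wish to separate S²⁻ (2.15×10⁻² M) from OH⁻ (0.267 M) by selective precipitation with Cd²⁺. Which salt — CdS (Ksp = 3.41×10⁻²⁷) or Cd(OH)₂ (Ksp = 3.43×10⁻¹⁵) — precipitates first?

CdS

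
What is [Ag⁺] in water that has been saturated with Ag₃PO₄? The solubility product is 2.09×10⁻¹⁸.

5.00×10⁻⁵ M

Ag₃PO₄(s) ⇌ 3 Ag⁺(aq) + PO₄³⁻(aq)
For each mole of Ag₃PO₄ that dissolves per liter, [Ag⁺] = 3s and [PO₄³⁻] = s; let s denote this solubility.
Ksp = [Ag⁺]^3[PO₄³⁻] = (3s)^3 · s = 27s^4 = 2.09×10⁻¹⁸
s = 1.67×10⁻⁵ mol/L
[Ag⁺] = 3s = 5.00×10⁻⁵ mol/L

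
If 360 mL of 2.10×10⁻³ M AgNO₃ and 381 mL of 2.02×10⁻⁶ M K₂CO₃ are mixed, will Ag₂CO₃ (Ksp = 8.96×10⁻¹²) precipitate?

The combined volume is 741 mL.
[Ag⁺] = (2.10×10⁻³)(360)/741 = 1.02×10⁻³ M
[CO₃²⁻] = (2.02×10⁻⁶)(381)/741 = 1.04×10⁻⁶ M
Q = [Ag⁺]^2[CO₃²⁻] = 1.08×10⁻¹²
Q = 1.08×10⁻¹² < Ksp = 8.96×10⁻¹², so the solution is unsaturated and no precipitate forms.

No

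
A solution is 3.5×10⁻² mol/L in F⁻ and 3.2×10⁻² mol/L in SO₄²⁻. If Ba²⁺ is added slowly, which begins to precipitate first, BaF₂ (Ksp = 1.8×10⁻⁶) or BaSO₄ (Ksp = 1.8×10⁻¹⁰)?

BaSO₄

A salt starts to precipitate once the ion product Q reaches its Ksp.
For BaF₂: [Ba²⁺] = (Ksp/[F⁻]^2) = 1.5×10⁻³ mol/L
For BaSO₄: [Ba²⁺] = (Ksp/[SO₄²⁻]) = 5.6×10⁻⁹ mol/L
BaSO₄ requires the lower [Ba²⁺], so it precipitates first.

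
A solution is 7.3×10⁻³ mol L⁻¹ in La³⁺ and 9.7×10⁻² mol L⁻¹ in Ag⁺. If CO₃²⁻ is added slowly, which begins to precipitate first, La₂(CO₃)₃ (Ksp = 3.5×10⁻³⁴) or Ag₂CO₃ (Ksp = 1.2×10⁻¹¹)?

La₂(CO₃)₃

Precipitation begins when Q = Ksp.
For La₂(CO₃)₃: [CO₃²⁻] = (Ksp/[La³⁺]^2)^(1/3) = 1.9×10⁻¹⁰ mol L⁻¹
For Ag₂CO₃: [CO₃²⁻] = (Ksp/[Ag⁺]^2) = 1.3×10⁻⁹ mol L⁻¹
The smaller threshold [CO₃²⁻] is reached first, so La₂(CO₃)₃ precipitates first.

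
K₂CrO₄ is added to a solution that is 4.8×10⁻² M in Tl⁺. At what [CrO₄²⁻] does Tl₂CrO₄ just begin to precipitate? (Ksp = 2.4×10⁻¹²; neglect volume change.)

1.0×10⁻⁹ M

Precipitation of each salt begins when its ion product equals Ksp.
Tl₂CrO₄(s) ⇌ 2 Tl⁺(aq) + CrO₄²⁻(aq)
Ksp = [Tl⁺]^2[CrO₄²⁻] = [CrO₄²⁻](4.8×10⁻²)^2
[CrO₄²⁻] = 2.4×10⁻¹² / (4.8×10⁻²)^2 = 1.0×10⁻⁹
[CrO₄²⁻] = 1.0×10⁻⁹ M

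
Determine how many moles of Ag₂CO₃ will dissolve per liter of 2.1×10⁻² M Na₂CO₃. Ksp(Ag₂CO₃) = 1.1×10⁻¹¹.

1.1×10⁻⁵ M

Ag₂CO₃(s) ⇌ 2 Ag⁺(aq) + CO₃²⁻(aq)
With CO₃²⁻ already at 2.1×10⁻² M and s small, take [CO₃²⁻] ≈ 2.1×10⁻² M and [Ag⁺] = 2s.
Ksp = [Ag⁺]^2[CO₃²⁻] = (2s)^2(2.1×10⁻²)
(2s)^2 = 1.1×10⁻¹¹ / (2.1×10⁻²) = 5.2×10⁻¹⁰
s = 1.1×10⁻⁵ M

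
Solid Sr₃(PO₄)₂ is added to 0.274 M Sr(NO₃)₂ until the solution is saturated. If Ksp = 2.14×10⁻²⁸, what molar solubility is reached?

5.10×10⁻¹⁴ M

Sr₃(PO₄)₂(s) ⇌ 3 Sr²⁺(aq) + 2 PO₄³⁻(aq)
Let s be the solubility of Sr₃(PO₄)₂ here. The common ion gives [Sr²⁺] ≈ 0.274 M, and [PO₄³⁻] = 2s.
Ksp = [Sr²⁺]^3[PO₄³⁻]^2 = (0.274)^3(2s)^2
(2s)^2 = 2.14×10⁻²⁸ / (0.274)^3 = 1.04×10⁻²⁶
s = 5.10×10⁻¹⁴ M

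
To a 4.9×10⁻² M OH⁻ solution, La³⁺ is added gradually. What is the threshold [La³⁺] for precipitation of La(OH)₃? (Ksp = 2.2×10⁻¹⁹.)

Each salt precipitates once Q = Ksp for that salt.
La(OH)₃(s) ⇌ La³⁺(aq) + 3 OH⁻(aq)
Ksp = [La³⁺][OH⁻]^3 = [La³⁺](4.9×10⁻²)^3
[La³⁺] = 2.2×10⁻¹⁹ / (4.9×10⁻²)^3 = 1.9×10⁻¹⁵
[La³⁺] = 1.9×10⁻¹⁵ M

1.9×10⁻¹⁵ M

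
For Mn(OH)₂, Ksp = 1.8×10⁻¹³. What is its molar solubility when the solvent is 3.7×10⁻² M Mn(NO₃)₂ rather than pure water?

1.1×10⁻⁶ M

Mn(OH)₂(s) ⇌ Mn²⁺(aq) + 2 OH⁻(aq)
The solution already contains Mn²⁺ at 3.7×10⁻² M. Let s be the molar solubility of Mn(OH)₂.
[Mn²⁺] ≈ 3.7×10⁻² M (common ion dominates); [OH⁻] = 2s.
Ksp = [Mn²⁺][OH⁻]^2 = (3.7×10⁻²)(2s)^2
(2s)^2 = 1.8×10⁻¹³ / (3.7×10⁻²) = 4.9×10⁻¹²
s = 1.1×10⁻⁶ M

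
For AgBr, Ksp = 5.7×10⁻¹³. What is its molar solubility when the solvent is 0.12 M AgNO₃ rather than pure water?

AgBr(s) ⇌ Ag⁺(aq) + Br⁻(aq)
The solution already contains Ag⁺ at 0.12 M. Let s be the molar solubility of AgBr.
[Ag⁺] ≈ 0.12 M (common ion dominates); [Br⁻] = s.
Ksp = [Ag⁺][Br⁻] = (0.12)s
s = 5.7×10⁻¹³ / (0.12) = 4.8×10⁻¹²
s = 4.8×10⁻¹² M

4.8×10⁻¹² M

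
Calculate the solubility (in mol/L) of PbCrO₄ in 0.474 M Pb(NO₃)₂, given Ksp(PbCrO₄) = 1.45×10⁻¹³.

PbCrO₄(s) ⇌ Pb²⁺(aq) + CrO₄²⁻(aq)
Let s be the solubility of PbCrO₄ here. The common ion gives [Pb²⁺] ≈ 0.474 M, and [CrO₄²⁻] = s.
Ksp = [Pb²⁺][CrO₄²⁻] = (0.474)s
s = 1.45×10⁻¹³ / (0.474) = 3.06×10⁻¹³
s = 3.06×10⁻¹³ M

3.06×10⁻¹³ M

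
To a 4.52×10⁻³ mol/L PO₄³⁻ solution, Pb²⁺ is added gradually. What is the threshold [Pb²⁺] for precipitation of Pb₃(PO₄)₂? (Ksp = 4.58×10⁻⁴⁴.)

1.31×10⁻¹³ M

The threshold for precipitation is Q = Ksp.
Pb₃(PO₄)₂(s) ⇌ 3 Pb²⁺(aq) + 2 PO₄³⁻(aq)
Ksp = [Pb²⁺]^3[PO₄³⁻]^2 = [Pb²⁺]^3(4.52×10⁻³)^2
[Pb²⁺]^3 = 4.58×10⁻⁴⁴ / (4.52×10⁻³)^2 = 2.24×10⁻³⁹
[Pb²⁺] = 1.31×10⁻¹³ mol/L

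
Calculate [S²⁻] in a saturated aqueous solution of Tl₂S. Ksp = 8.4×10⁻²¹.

Tl₂S(s) ⇌ 2 Tl⁺(aq) + S²⁻(aq)
Let s be the molar solubility. Then [Tl⁺] = 2s and [S²⁻] = s.
Ksp = [Tl⁺]^2[S²⁻] = (2s)^2 · s = 4s^3 = 8.4×10⁻²¹
s = 1.3×10⁻⁷ mol/L
[S²⁻] = s = 1.3×10⁻⁷ mol/L

1.3×10⁻⁷ M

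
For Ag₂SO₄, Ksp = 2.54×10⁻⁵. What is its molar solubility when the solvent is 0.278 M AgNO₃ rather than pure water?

3.29×10⁻⁴ M

Ag₂SO₄(s) ⇌ 2 Ag⁺(aq) + SO₄²⁻(aq)
With Ag⁺ already at 0.278 M and s small, take [Ag⁺] ≈ 0.278 M and [SO₄²⁻] = s.
Ksp = [Ag⁺]^2[SO₄²⁻] = (0.278)^2s
s = 2.54×10⁻⁵ / (0.278)^2 = 3.29×10⁻⁴
s = 3.29×10⁻⁴ M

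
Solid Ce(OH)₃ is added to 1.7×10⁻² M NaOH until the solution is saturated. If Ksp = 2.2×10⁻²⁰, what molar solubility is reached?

Ce(OH)₃(s) ⇌ Ce³⁺(aq) + 3 OH⁻(aq)
The solution already contains OH⁻ at 1.7×10⁻² M. Let s be the molar solubility of Ce(OH)₃.
[OH⁻] ≈ 1.7×10⁻² M (common ion dominates); [Ce³⁺] = s.
Ksp = [Ce³⁺][OH⁻]^3 = s(1.7×10⁻²)^3
s = 2.2×10⁻²⁰ / (1.7×10⁻²)^3 = 4.5×10⁻¹⁵
s = 4.5×10⁻¹⁵ M

4.5×10⁻¹⁵ M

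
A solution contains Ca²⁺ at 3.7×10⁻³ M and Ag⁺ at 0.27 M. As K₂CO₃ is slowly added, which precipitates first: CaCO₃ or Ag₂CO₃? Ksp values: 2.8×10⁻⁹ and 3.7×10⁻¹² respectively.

Each salt precipitates once Q = Ksp for that salt.
For CaCO₃: [CO₃²⁻] = (Ksp/[Ca²⁺]) = 7.6×10⁻⁷ M
For Ag₂CO₃: [CO₃²⁻] = (Ksp/[Ag⁺]^2) = 5.1×10⁻¹¹ M
The smaller threshold [CO₃²⁻] is reached first, so Ag₂CO₃ precipitates first.

Ag₂CO₃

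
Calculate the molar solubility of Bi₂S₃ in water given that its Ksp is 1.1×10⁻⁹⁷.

Bi₂S₃(s) ⇌ 2 Bi³⁺(aq) + 3 S²⁻(aq)
Let s be the molar solubility. Then [Bi³⁺] = 2s and [S²⁻] = 3s.
Ksp = [Bi³⁺]^2[S²⁻]^3 = (2s)^2 · (3s)^3 = 108s^5
108s^5 = 1.1×10⁻⁹⁷  ⇒  s^5 = 1.0×10⁻⁹⁹
s = 1.6×10⁻²⁰ mol L⁻¹

1.6×10⁻²⁰ M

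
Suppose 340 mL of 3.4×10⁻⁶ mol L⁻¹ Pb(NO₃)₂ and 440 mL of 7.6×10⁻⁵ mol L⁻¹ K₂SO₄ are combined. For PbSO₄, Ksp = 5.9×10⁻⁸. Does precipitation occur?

No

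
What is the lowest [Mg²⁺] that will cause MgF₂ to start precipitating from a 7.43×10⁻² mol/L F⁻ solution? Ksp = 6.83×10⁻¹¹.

1.24×10⁻⁸ M

The threshold for precipitation is Q = Ksp.
MgF₂(s) ⇌ Mg²⁺(aq) + 2 F⁻(aq)
Ksp = [Mg²⁺][F⁻]^2 = [Mg²⁺](7.43×10⁻²)^2
[Mg²⁺] = 6.83×10⁻¹¹ / (7.43×10⁻²)^2 = 1.24×10⁻⁸
[Mg²⁺] = 1.24×10⁻⁸ mol/L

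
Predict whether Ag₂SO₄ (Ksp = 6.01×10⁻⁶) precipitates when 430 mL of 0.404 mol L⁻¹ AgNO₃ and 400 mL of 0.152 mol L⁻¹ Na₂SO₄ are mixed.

After mixing, V = 430 mL + 400 mL = 830 mL.
[Ag⁺] = (0.404)(430)/830 = 0.209 mol L⁻¹
[SO₄²⁻] = (0.152)(400)/830 = 7.33×10⁻² mol L⁻¹
Q = [Ag⁺]^2[SO₄²⁻] = 3.21×10⁻³
Since Q (3.21×10⁻³) exceeds Ksp (6.01×10⁻⁶), Ag₂SO₄ will precipitate.

Yes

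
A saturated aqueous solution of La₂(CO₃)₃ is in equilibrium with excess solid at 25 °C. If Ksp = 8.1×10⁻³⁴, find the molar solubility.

La₂(CO₃)₃(s) ⇌ 2 La³⁺(aq) + 3 CO₃²⁻(aq)
For each mole of La₂(CO₃)₃ that dissolves per liter, [La³⁺] = 2s and [CO₃²⁻] = 3s; let s denote this solubility.
Ksp = [La³⁺]^2[CO₃²⁻]^3 = (2s)^2 · (3s)^3 = 108s^5
108s^5 = 8.1×10⁻³⁴  ⇒  s^5 = 7.5×10⁻³⁶
Taking the 5th root, s = 9.4×10⁻⁸ M.

9.4×10⁻⁸ M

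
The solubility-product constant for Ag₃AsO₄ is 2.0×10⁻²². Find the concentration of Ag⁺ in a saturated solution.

Ag₃AsO₄(s) ⇌ 3 Ag⁺(aq) + AsO₄³⁻(aq)
For each mole of Ag₃AsO₄ that dissolves per liter, [Ag⁺] = 3s and [AsO₄³⁻] = s; let s denote this solubility.
Ksp = [Ag⁺]^3[AsO₄³⁻] = (3s)^3 · s = 27s^4 = 2.0×10⁻²²
s = 1.6×10⁻⁶ mol L⁻¹
[Ag⁺] = 3s = 4.9×10⁻⁶ mol L⁻¹

4.9×10⁻⁶ M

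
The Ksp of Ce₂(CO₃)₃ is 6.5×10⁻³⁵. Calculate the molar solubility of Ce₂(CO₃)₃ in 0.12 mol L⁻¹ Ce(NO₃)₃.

Ce₂(CO₃)₃(s) ⇌ 2 Ce³⁺(aq) + 3 CO₃²⁻(aq)
The solution already contains Ce³⁺ at 0.12 mol L⁻¹. Let s be the molar solubility of Ce₂(CO₃)₃.
[Ce³⁺] ≈ 0.12 mol L⁻¹ (common ion dominates); [CO₃²⁻] = 3s.
Ksp = [Ce³⁺]^2[CO₃²⁻]^3 = (0.12)^2(3s)^3
(3s)^3 = 6.5×10⁻³⁵ / (0.12)^2 = 4.5×10⁻³³
s = 5.5×10⁻¹² mol L⁻¹

5.5×10⁻¹² M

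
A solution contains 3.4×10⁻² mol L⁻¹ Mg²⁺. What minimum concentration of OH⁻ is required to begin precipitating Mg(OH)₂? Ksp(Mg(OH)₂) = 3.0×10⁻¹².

9.4×10⁻⁶ M

Precipitation begins when Q = Ksp.
Mg(OH)₂(s) ⇌ Mg²⁺(aq) + 2 OH⁻(aq)
Ksp = [Mg²⁺][OH⁻]^2 = [OH⁻]^2(3.4×10⁻²)
[OH⁻]^2 = 3.0×10⁻¹² / (3.4×10⁻²) = 8.8×10⁻¹¹
[OH⁻] = 9.4×10⁻⁶ mol L⁻¹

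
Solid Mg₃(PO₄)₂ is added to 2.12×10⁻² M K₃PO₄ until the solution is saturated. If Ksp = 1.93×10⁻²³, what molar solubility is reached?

1.17×10⁻⁷ M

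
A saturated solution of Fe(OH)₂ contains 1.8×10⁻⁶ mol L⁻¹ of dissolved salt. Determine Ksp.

Fe(OH)₂(s) ⇌ Fe²⁺(aq) + 2 OH⁻(aq)
With molar solubility s: [Fe²⁺] = s, [OH⁻] = 2s.
Ksp = [Fe²⁺][OH⁻]^2 = s · (2s)^2 = 4s^3
Ksp = 4 × (1.8×10⁻⁶)^3 = 2.3×10⁻¹⁷

Ksp = 2.3×10⁻¹⁷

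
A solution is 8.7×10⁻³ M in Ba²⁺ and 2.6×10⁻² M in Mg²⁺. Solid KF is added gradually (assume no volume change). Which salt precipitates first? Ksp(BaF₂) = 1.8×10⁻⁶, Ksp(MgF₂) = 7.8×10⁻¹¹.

MgF₂

Each salt precipitates once Q = Ksp for that salt.
For BaF₂: [F⁻] = (Ksp/[Ba²⁺])^(1/2) = 1.4×10⁻² M
For MgF₂: [F⁻] = (Ksp/[Mg²⁺])^(1/2) = 5.5×10⁻⁵ M
MgF₂ requires the lower [F⁻], so it precipitates first.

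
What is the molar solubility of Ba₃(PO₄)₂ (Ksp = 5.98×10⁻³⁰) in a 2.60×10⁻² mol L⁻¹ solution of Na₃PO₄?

6.89×10⁻¹⁰ M

Ba₃(PO₄)₂(s) ⇌ 3 Ba²⁺(aq) + 2 PO₄³⁻(aq)
Let s be the solubility of Ba₃(PO₄)₂ here. The common ion gives [PO₄³⁻] ≈ 2.60×10⁻² mol L⁻¹, and [Ba²⁺] = 3s.
Ksp = [Ba²⁺]^3[PO₄³⁻]^2 = (3s)^3(2.60×10⁻²)^2
(3s)^3 = 5.98×10⁻³⁰ / (2.60×10⁻²)^2 = 8.85×10⁻²⁷
s = 6.89×10⁻¹⁰ mol L⁻¹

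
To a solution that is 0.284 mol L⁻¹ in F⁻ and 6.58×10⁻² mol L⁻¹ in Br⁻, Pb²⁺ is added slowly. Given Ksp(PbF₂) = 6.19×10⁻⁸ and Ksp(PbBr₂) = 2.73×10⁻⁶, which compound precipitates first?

Each salt precipitates once Q = Ksp for that salt.
For PbF₂: [Pb²⁺] = (Ksp/[F⁻]^2) = 7.67×10⁻⁷ mol L⁻¹
For PbBr₂: [Pb²⁺] = (Ksp/[Br⁻]^2) = 6.31×10⁻⁴ mol L⁻¹
Since PbF₂ needs less Pb²⁺ to reach saturation, it precipitates first.

PbF₂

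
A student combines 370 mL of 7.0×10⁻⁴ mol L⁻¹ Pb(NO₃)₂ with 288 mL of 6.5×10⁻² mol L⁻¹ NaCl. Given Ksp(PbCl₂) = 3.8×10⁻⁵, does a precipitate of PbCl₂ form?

No

The combined volume is 658 mL.
[Pb²⁺] = (7.0×10⁻⁴)(370)/658 = 3.9×10⁻⁴ mol L⁻¹
[Cl⁻] = (6.5×10⁻²)(288)/658 = 2.8×10⁻² mol L⁻¹
Q = [Pb²⁺][Cl⁻]^2 = 3.2×10⁻⁷
Q < Ksp (3.2×10⁻⁷ vs 3.8×10⁻⁵); the solution remains unsaturated and no precipitate forms.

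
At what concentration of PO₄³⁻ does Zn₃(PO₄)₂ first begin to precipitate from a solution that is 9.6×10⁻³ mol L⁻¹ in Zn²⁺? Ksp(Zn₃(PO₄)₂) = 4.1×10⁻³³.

A salt starts to precipitate once the ion product Q reaches its Ksp.
Zn₃(PO₄)₂(s) ⇌ 3 Zn²⁺(aq) + 2 PO₄³⁻(aq)
Ksp = [Zn²⁺]^3[PO₄³⁻]^2 = [PO₄³⁻]^2(9.6×10⁻³)^3
[PO₄³⁻]^2 = 4.1×10⁻³³ / (9.6×10⁻³)^3 = 4.6×10⁻²⁷
[PO₄³⁻] = 6.8×10⁻¹⁴ mol L⁻¹

6.8×10⁻¹⁴ M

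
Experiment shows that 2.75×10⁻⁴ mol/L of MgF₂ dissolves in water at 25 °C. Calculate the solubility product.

MgF₂(s) ⇌ Mg²⁺(aq) + 2 F⁻(aq)
With molar solubility s: [Mg²⁺] = s, [F⁻] = 2s.
Ksp = [Mg²⁺][F⁻]^2 = s · (2s)^2 = 4s^3
Ksp = 4 × (2.75×10⁻⁴)^3 = 8.32×10⁻¹¹

Ksp = 8.32×10⁻¹¹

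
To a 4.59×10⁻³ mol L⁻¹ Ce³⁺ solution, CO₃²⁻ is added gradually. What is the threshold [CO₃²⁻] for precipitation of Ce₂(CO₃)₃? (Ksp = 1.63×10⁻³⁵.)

Precipitation begins when Q = Ksp.
Ce₂(CO₃)₃(s) ⇌ 2 Ce³⁺(aq) + 3 CO₃²⁻(aq)
Ksp = [Ce³⁺]^2[CO₃²⁻]^3 = [CO₃²⁻]^3(4.59×10⁻³)^2
[CO₃²⁻]^3 = 1.63×10⁻³⁵ / (4.59×10⁻³)^2 = 7.74×10⁻³¹
[CO₃²⁻] = 9.18×10⁻¹¹ mol L⁻¹

9.18×10⁻¹¹ M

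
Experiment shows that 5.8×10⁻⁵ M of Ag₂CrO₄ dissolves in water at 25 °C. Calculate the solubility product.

Ag₂CrO₄(s) ⇌ 2 Ag⁺(aq) + CrO₄²⁻(aq)
With molar solubility s: [Ag⁺] = 2s, [CrO₄²⁻] = s.
Ksp = [Ag⁺]^2[CrO₄²⁻] = (2s)^2 · s = 4s^3
Ksp = 4 × (5.8×10⁻⁵)^3 = 7.8×10⁻¹³

Ksp = 7.8×10⁻¹³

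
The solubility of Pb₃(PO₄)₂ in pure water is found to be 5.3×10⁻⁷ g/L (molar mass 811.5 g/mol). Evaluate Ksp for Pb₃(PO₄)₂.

Molar solubility s = (5.3×10⁻⁷ g/L) / (811.5 g/mol) = 6.531×10⁻¹⁰ mol/L
Pb₃(PO₄)₂(s) ⇌ 3 Pb²⁺(aq) + 2 PO₄³⁻(aq)
Call the molar solubility s, so that [Pb²⁺] = 3s and [PO₄³⁻] = 2s.
Ksp = [Pb²⁺]^3[PO₄³⁻]^2 = (3s)^3 · (2s)^2 = 108s^5
Ksp = 108 × (6.531×10⁻¹⁰)^5 = 1.3×10⁻⁴⁴

Ksp = 1.3×10⁻⁴⁴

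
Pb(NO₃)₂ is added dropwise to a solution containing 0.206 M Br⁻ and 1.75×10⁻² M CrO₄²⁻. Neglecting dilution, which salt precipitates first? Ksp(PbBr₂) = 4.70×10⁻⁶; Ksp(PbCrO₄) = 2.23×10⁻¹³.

PbCrO₄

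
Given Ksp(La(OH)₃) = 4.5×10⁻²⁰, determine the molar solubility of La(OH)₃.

La(OH)₃(s) ⇌ La³⁺(aq) + 3 OH⁻(aq)
If s mol/L of La(OH)₃ dissolves, [La³⁺] = s and [OH⁻] = 3s.
Ksp = [La³⁺][OH⁻]^3 = s · (3s)^3 = 27s^4
27s^4 = 4.5×10⁻²⁰  ⇒  s^4 = 1.7×10⁻²¹
s = 6.4×10⁻⁶ mol L⁻¹

6.4×10⁻⁶ M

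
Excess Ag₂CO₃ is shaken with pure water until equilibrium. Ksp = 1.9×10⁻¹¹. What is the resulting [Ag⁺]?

Ag₂CO₃(s) ⇌ 2 Ag⁺(aq) + CO₃²⁻(aq)
Call the molar solubility s, so that [Ag⁺] = 2s and [CO₃²⁻] = s.
Ksp = [Ag⁺]^2[CO₃²⁻] = (2s)^2 · s = 4s^3 = 1.9×10⁻¹¹
s = 1.7×10⁻⁴ mol/L
[Ag⁺] = 2s = 3.4×10⁻⁴ mol/L

3.4×10⁻⁴ M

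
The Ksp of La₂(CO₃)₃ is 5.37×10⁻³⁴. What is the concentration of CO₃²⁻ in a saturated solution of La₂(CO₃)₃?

2.61×10⁻⁷ M

La₂(CO₃)₃(s) ⇌ 2 La³⁺(aq) + 3 CO₃²⁻(aq)
For each mole of La₂(CO₃)₃ that dissolves per liter, [La³⁺] = 2s and [CO₃²⁻] = 3s; let s denote this solubility.
Ksp = [La³⁺]^2[CO₃²⁻]^3 = (2s)^2 · (3s)^3 = 108s^5 = 5.37×10⁻³⁴
s = 8.70×10⁻⁸ M
[CO₃²⁻] = 3s = 2.61×10⁻⁷ M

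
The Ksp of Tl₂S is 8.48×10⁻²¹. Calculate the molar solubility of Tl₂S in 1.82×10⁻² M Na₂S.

Tl₂S(s) ⇌ 2 Tl⁺(aq) + S²⁻(aq)
Let s be the solubility of Tl₂S here. The common ion gives [S²⁻] ≈ 1.82×10⁻² M, and [Tl⁺] = 2s.
Ksp = [Tl⁺]^2[S²⁻] = (2s)^2(1.82×10⁻²)
(2s)^2 = 8.48×10⁻²¹ / (1.82×10⁻²) = 4.66×10⁻¹⁹
s = 3.41×10⁻¹⁰ M

3.41×10⁻¹⁰ M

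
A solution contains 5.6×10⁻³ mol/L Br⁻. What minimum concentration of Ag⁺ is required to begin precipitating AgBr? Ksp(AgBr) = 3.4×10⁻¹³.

6.1×10⁻¹¹ M

Precipitation begins when Q = Ksp.
AgBr(s) ⇌ Ag⁺(aq) + Br⁻(aq)
Ksp = [Ag⁺][Br⁻] = [Ag⁺](5.6×10⁻³)
[Ag⁺] = 3.4×10⁻¹³ / (5.6×10⁻³) = 6.1×10⁻¹¹
[Ag⁺] = 6.1×10⁻¹¹ mol/L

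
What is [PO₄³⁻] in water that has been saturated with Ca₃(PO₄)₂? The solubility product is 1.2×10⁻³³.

Ca₃(PO₄)₂(s) ⇌ 3 Ca²⁺(aq) + 2 PO₄³⁻(aq)
Let s be the molar solubility. Then [Ca²⁺] = 3s and [PO₄³⁻] = 2s.
Ksp = [Ca²⁺]^3[PO₄³⁻]^2 = (3s)^3 · (2s)^2 = 108s^5 = 1.2×10⁻³³
s = 1.0×10⁻⁷ mol L⁻¹
[PO₄³⁻] = 2s = 2.0×10⁻⁷ mol L⁻¹

2.0×10⁻⁷ M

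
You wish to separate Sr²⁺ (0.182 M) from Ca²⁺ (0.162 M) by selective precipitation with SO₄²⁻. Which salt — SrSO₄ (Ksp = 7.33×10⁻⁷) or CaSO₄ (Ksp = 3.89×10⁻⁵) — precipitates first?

SrSO₄

Precipitation of each salt begins when its ion product equals Ksp.
For SrSO₄: [SO₄²⁻] = (Ksp/[Sr²⁺]) = 4.03×10⁻⁶ M
For CaSO₄: [SO₄²⁻] = (Ksp/[Ca²⁺]) = 2.40×10⁻⁴ M
Since SrSO₄ needs less SO₄²⁻ to reach saturation, it precipitates first.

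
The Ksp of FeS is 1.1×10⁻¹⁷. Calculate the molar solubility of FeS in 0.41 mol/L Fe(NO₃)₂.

FeS(s) ⇌ Fe²⁺(aq) + S²⁻(aq)
The solution already contains Fe²⁺ at 0.41 mol/L. Let s be the molar solubility of FeS.
[Fe²⁺] ≈ 0.41 mol/L (common ion dominates); [S²⁻] = s.
Ksp = [Fe²⁺][S²⁻] = (0.41)s
s = 1.1×10⁻¹⁷ / (0.41) = 2.7×10⁻¹⁷
s = 2.7×10⁻¹⁷ mol/L

2.7×10⁻¹⁷ M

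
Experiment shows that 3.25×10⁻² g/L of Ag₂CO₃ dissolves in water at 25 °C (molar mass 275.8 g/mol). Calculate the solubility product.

Ksp = 6.55×10⁻¹²

Convert to molarity: s = 3.25×10⁻² / 275.8 = 1.1784×10⁻⁴ mol/L
Ag₂CO₃(s) ⇌ 2 Ag⁺(aq) + CO₃²⁻(aq)
With molar solubility s: [Ag⁺] = 2s, [CO₃²⁻] = s.
Ksp = [Ag⁺]^2[CO₃²⁻] = (2s)^2 · s = 4s^3
Ksp = 4 × (1.1784×10⁻⁴)^3 = 6.55×10⁻¹²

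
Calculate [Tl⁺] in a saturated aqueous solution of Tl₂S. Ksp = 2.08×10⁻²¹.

1.61×10⁻⁷ M

Tl₂S(s) ⇌ 2 Tl⁺(aq) + S²⁻(aq)
With molar solubility s: [Tl⁺] = 2s, [S²⁻] = s.
Ksp = [Tl⁺]^2[S²⁻] = (2s)^2 · s = 4s^3 = 2.08×10⁻²¹
s = 8.04×10⁻⁸ mol/L
[Tl⁺] = 2s = 1.61×10⁻⁷ mol/L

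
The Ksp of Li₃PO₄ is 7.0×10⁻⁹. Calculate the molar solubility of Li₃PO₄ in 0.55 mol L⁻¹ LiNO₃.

4.2×10⁻⁸ M

Li₃PO₄(s) ⇌ 3 Li⁺(aq) + PO₄³⁻(aq)
Li⁺ is already present at 0.55 mol L⁻¹. If s mol/L of Li₃PO₄ dissolves, [PO₄³⁻] = s while [Li⁺] ≈ 0.55 mol L⁻¹.
Ksp = [Li⁺]^3[PO₄³⁻] = (0.55)^3s
s = 7.0×10⁻⁹ / (0.55)^3 = 4.2×10⁻⁸
s = 4.2×10⁻⁸ mol L⁻¹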